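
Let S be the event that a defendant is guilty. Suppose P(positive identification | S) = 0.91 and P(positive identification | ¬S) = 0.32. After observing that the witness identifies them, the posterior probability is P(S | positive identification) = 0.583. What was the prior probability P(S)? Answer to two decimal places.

In odds form, posterior odds = prior odds × likelihood ratio, so prior odds = posterior odds ÷ LR.
Posterior odds = 0.583/(1−0.583) = 1.3981. LR = 0.91/0.32 = 2.8438.
Prior odds = 1.3981/2.8438 = 0.4916, so P(S) = 0.4916/(1+0.4916) ≈ 0.33.

P(S) = 0.33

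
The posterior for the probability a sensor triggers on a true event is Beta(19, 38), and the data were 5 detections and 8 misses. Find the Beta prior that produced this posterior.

Beta(14, 30)

Under Beta–binomial conjugacy the posterior parameters are (a+s, b+f).
Subtract the data counts: 19−5=14, 38−8=30.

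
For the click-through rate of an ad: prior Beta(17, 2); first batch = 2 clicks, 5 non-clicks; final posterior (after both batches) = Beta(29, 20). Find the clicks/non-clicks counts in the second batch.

Because Beta–binomial updating is additive in the counts, the combined data contributed (α_post−α_prior, β_post−β_prior) successes and failures.
Total across both batches: 29−17=12 clicks, 20−2=18 non-clicks.
Subtract the first batch: 12−2=10 clicks and 18−5=13 non-clicks.

10 clicks and 13 non-clicks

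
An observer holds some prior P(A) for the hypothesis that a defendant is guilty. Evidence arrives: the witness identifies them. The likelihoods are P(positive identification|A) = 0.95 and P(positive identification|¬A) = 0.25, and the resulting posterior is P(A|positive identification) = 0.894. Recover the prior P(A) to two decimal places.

In odds form, posterior odds = prior odds × likelihood ratio, so prior odds = posterior odds ÷ LR.
Posterior odds = 0.894/(1−0.894) = 8.4340. LR = 0.95/0.25 = 3.8000.
Prior odds = 8.4340/3.8000 = 2.2195, so P(A) = 2.2195/(1+2.2195) ≈ 0.69.

P(A) = 0.69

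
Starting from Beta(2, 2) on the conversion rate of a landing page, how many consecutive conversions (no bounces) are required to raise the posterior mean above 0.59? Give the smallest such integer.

k = 1

After k conversions and 0 bounces the posterior is Beta(2+k, 2), with mean (2+k)/(2+2+k).
Set (2+k)/(4+k) > 0.59 and solve: k > (0.59·4 − 2)/(1 − 0.59) = 0.878.
The smallest integer exceeding 0.878 is 1.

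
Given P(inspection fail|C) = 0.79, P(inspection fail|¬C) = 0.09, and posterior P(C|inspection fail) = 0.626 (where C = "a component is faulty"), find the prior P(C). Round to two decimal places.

P(C) = 0.16

Bayes' rule in odds form gives O(C|E) = O(C)·[P(E|C)/P(E|¬C)], hence O(C) = O(C|E)/LR.
Posterior odds = 0.626/(1−0.626) = 1.6738. LR = 0.79/0.09 = 8.7778.
Prior odds = 1.6738/8.7778 = 0.1907, so P(C) = 0.1907/(1+0.1907) ≈ 0.16.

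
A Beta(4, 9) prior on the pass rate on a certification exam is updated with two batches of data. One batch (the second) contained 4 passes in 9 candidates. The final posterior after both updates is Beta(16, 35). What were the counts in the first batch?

8 passes and 21 failures

Sequential conjugate updates are equivalent to a single update on the pooled data, so total successes = posterior α − prior α and total failures = posterior β − prior β.
Total across both batches: 16−4=12 passes, 35−9=26 failures.
Subtract the second batch: 12−4=8 passes and 26−5=21 failures.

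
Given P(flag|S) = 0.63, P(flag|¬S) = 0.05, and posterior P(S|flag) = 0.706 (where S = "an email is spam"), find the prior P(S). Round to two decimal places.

In odds form, posterior odds = prior odds × likelihood ratio, so prior odds = posterior odds ÷ LR.
Posterior odds = 0.706/(1−0.706) = 2.4014. LR = 0.63/0.05 = 12.6000.
Prior odds = 2.4014/12.6000 = 0.1906, so P(S) = 0.1906/(1+0.1906) ≈ 0.16.

P(S) = 0.16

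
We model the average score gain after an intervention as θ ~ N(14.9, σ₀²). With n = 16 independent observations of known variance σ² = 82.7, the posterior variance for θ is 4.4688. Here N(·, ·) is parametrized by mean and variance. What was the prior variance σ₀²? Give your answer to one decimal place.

σ₀² = 33.0

For the Normal–Normal model with known σ², precisions add: τ_n = τ₀ + n/σ².
So 1/σ₀² = 1/4.4688 − 16/82.7 = 0.223774 − 0.193470 = 0.030304.
Hence σ₀² = 1/0.030304 ≈ 33.0.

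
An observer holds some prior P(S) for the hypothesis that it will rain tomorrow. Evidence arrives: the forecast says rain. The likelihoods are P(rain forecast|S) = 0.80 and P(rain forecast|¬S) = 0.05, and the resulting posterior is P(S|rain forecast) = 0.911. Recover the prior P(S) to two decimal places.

P(S) = 0.39

In odds form, posterior odds = prior odds × likelihood ratio, so prior odds = posterior odds ÷ LR.
Posterior odds = 0.911/(1−0.911) = 10.2360. LR = 0.80/0.05 = 16.0000.
Prior odds = 10.2360/16.0000 = 0.6398, so P(S) = 0.6398/(1+0.6398) ≈ 0.39.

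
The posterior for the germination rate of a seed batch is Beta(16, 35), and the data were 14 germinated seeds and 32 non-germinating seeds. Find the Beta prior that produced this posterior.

Beta is conjugate to the binomial likelihood: posterior = Beta(a+s, b+f).
So a = 16 − 14 = 2 and b = 35 − 32 = 3.

Beta(2, 3)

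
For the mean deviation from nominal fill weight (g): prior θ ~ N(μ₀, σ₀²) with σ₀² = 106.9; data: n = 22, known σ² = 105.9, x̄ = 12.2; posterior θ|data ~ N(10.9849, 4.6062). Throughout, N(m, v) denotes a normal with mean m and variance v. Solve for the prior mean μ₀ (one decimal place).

μ₀ = -16.0

With known observation variance, the Normal–Normal posterior has precision τ_n = τ₀ + n/σ² and mean μ_n = (τ₀μ₀ + (n/σ²)x̄)/τ_n.
Here τ₀ = 1/106.9 = 0.009355 and τ_data = 22/105.9 = 0.207743, so τ_n = 0.217098.
Rearranging for μ₀: μ₀ = (μ_n·τ_n − τ_data·x̄)/τ₀ = (10.9849·0.217098 − 0.207743·12.2) / 0.009355 = -0.149665/0.009355 ≈ -16.0.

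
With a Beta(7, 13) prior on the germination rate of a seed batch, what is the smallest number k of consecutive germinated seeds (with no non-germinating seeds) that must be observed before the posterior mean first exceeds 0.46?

After k germinated seeds and 0 non-germinating seeds the posterior is Beta(7+k, 13), with mean (7+k)/(7+13+k).
Set (7+k)/(20+k) > 0.46 and solve: k > (0.46·20 − 7)/(1 − 0.46) = 4.074.
The smallest integer exceeding 4.074 is 5, and checking k=5: (12)/(25) = 0.4800 > 0.46.

k = 5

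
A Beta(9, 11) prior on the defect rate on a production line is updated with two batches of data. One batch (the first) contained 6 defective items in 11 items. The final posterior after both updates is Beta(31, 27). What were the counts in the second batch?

16 defective items and 11 good items

Because Beta–binomial updating is additive in the counts, the combined data contributed (α_post−α_prior, β_post−β_prior) successes and failures.
Total across both batches: 31−9=22 defective items, 27−11=16 good items.
Subtract the first batch: 22−6=16 defective items and 16−5=11 good items.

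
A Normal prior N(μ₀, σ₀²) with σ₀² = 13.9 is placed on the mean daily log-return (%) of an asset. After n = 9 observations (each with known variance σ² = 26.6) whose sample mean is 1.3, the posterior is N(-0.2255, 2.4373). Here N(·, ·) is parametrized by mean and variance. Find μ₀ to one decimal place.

With known observation variance, the Normal–Normal posterior has precision τ_n = τ₀ + n/σ² and mean μ_n = (τ₀μ₀ + (n/σ²)x̄)/τ_n.
Here τ₀ = 1/13.9 = 0.071942 and τ_data = 9/26.6 = 0.338346, so τ_n = 0.410288.
Rearranging for μ₀: μ₀ = (μ_n·τ_n − τ_data·x̄)/τ₀ = (-0.2255·0.410288 − 0.338346·1.3) / 0.071942 = -0.532370/0.071942 ≈ -7.4.

μ₀ = -7.4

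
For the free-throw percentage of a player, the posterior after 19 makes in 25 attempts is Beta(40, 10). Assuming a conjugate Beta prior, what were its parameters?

A Beta(a, b) prior with s successes and f failures in binomial data gives a Beta(a+s, b+f) posterior.
So a = 40 − 19 = 21 and b = 10 − 6 = 4.

Beta(21, 4)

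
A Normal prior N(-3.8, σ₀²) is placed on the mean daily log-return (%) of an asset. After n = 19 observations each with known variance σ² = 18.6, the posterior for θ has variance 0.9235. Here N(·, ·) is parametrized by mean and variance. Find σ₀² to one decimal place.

σ₀² = 16.3

Posterior precision equals prior precision plus data precision: 1/σ_n² = 1/σ₀² + n/σ².
So 1/σ₀² = 1/0.9235 − 19/18.6 = 1.082837 − 1.021505 = 0.061332.
Hence σ₀² = 1/0.061332 ≈ 16.3.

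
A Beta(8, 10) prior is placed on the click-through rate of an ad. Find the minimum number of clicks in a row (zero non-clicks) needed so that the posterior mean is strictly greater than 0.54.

After k clicks and 0 non-clicks the posterior is Beta(8+k, 10), with mean (8+k)/(8+10+k).
Set (8+k)/(18+k) > 0.54 and solve: k > (0.54·18 − 8)/(1 − 0.54) = 3.739.
The smallest integer exceeding 3.739 is 4, and checking k=4: (12)/(22) = 0.5455 > 0.54.

k = 4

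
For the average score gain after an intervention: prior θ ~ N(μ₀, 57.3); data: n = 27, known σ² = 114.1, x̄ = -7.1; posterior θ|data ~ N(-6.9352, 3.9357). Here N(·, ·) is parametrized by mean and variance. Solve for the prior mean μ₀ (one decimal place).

The posterior mean is a precision-weighted average: μ_n = (τ₀μ₀ + τ_data·x̄)/(τ₀+τ_data), with τ₀=1/σ₀² and τ_data=n/σ².
Here τ₀ = 1/57.3 = 0.017452 and τ_data = 27/114.1 = 0.236635, so τ_n = 0.254087.
Rearranging for μ₀: μ₀ = (μ_n·τ_n − τ_data·x̄)/τ₀ = (-6.9352·0.254087 − 0.236635·-7.1) / 0.017452 = -0.082036/0.017452 ≈ -4.7.

μ₀ = -4.7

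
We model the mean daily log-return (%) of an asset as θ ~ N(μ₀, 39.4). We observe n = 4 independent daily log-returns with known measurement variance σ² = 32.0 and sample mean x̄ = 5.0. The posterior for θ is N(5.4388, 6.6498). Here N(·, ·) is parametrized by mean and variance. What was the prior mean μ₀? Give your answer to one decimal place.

With known observation variance, the Normal–Normal posterior has precision τ_n = τ₀ + n/σ² and mean μ_n = (τ₀μ₀ + (n/σ²)x̄)/τ_n.
Here τ₀ = 1/39.4 = 0.025381 and τ_data = 4/32.0 = 0.125000, so τ_n = 0.150381.
Rearranging for μ₀: μ₀ = (μ_n·τ_n − τ_data·x̄)/τ₀ = (5.4388·0.150381 − 0.125000·5.0) / 0.025381 = 0.192892/0.025381 ≈ 7.6.

μ₀ = 7.6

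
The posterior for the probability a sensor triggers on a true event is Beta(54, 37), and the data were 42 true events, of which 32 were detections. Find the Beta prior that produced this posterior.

Beta(22, 27)

Beta is conjugate to the binomial likelihood: posterior = Beta(a+s, b+f).
Subtract the data counts: 54−32=22, 37−10=27.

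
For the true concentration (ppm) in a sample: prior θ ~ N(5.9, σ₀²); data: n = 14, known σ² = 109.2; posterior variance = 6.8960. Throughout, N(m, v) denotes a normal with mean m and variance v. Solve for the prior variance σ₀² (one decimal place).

σ₀² = 59.5

Posterior precision equals prior precision plus data precision: 1/σ_n² = 1/σ₀² + n/σ².
So 1/σ₀² = 1/6.8960 − 14/109.2 = 0.145012 − 0.128205 = 0.016807.
Hence σ₀² = 1/0.016807 ≈ 59.5.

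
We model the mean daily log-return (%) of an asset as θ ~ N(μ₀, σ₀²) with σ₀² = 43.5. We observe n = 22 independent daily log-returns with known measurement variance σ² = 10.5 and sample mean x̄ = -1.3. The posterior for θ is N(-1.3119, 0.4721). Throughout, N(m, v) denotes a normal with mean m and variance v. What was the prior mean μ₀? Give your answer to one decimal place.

μ₀ = -2.4

With known observation variance, the Normal–Normal posterior has precision τ_n = τ₀ + n/σ² and mean μ_n = (τ₀μ₀ + (n/σ²)x̄)/τ_n.
Here τ₀ = 1/43.5 = 0.022989 and τ_data = 22/10.5 = 2.095238, so τ_n = 2.118227.
Rearranging for μ₀: μ₀ = (μ_n·τ_n − τ_data·x̄)/τ₀ = (-1.3119·2.118227 − 2.095238·-1.3) / 0.022989 = -0.055093/0.022989 ≈ -2.4.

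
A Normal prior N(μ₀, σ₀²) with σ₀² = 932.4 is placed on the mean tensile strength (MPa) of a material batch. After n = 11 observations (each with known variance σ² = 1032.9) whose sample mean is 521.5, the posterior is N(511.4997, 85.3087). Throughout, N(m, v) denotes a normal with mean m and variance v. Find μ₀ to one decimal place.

The posterior mean is a precision-weighted average: μ_n = (τ₀μ₀ + τ_data·x̄)/(τ₀+τ_data), with τ₀=1/σ₀² and τ_data=n/σ².
Here τ₀ = 1/932.4 = 0.001073 and τ_data = 11/1032.9 = 0.010650, so τ_n = 0.011723.
Rearranging for μ₀: μ₀ = (μ_n·τ_n − τ_data·x̄)/τ₀ = (511.4997·0.011723 − 0.010650·521.5) / 0.001073 = 0.442336/0.001073 ≈ 412.2.

μ₀ = 412.2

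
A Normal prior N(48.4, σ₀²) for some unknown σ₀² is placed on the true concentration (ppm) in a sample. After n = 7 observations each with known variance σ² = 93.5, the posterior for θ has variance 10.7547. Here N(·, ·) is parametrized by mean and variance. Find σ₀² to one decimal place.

For the Normal–Normal model with known σ², precisions add: τ_n = τ₀ + n/σ².
So 1/σ₀² = 1/10.7547 − 7/93.5 = 0.092983 − 0.074866 = 0.018117.
Hence σ₀² = 1/0.018117 ≈ 55.2.

σ₀² = 55.2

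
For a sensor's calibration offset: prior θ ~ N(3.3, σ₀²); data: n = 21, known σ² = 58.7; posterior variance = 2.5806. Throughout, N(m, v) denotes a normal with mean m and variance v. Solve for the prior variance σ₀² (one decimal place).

Posterior precision equals prior precision plus data precision: 1/σ_n² = 1/σ₀² + n/σ².
So 1/σ₀² = 1/2.5806 − 21/58.7 = 0.387507 − 0.357751 = 0.029756.
Hence σ₀² = 1/0.029756 ≈ 33.6.

σ₀² = 33.6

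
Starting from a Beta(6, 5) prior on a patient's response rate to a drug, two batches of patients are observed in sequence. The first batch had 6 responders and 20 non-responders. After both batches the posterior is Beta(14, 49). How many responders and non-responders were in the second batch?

Sequential conjugate updates are equivalent to a single update on the pooled data, so total successes = posterior α − prior α and total failures = posterior β − prior β.
Total across both batches: 14−6=8 responders, 49−5=44 non-responders.
Subtract the first batch: 8−6=2 responders and 44−20=24 non-responders.

2 responders and 24 non-responders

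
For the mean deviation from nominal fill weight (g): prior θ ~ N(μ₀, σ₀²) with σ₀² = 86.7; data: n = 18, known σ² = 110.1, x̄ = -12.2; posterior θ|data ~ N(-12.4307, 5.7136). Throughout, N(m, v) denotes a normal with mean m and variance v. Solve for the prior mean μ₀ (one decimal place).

μ₀ = -15.7

The posterior mean is a precision-weighted average: μ_n = (τ₀μ₀ + τ_data·x̄)/(τ₀+τ_data), with τ₀=1/σ₀² and τ_data=n/σ².
Here τ₀ = 1/86.7 = 0.011534 and τ_data = 18/110.1 = 0.163488, so τ_n = 0.175022.
Rearranging for μ₀: μ₀ = (μ_n·τ_n − τ_data·x̄)/τ₀ = (-12.4307·0.175022 − 0.163488·-12.2) / 0.011534 = -0.181092/0.011534 ≈ -15.7.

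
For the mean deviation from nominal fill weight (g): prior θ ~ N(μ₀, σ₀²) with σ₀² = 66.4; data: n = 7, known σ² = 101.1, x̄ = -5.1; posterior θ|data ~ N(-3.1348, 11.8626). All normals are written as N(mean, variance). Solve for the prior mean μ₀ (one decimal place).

With known observation variance, the Normal–Normal posterior has precision τ_n = τ₀ + n/σ² and mean μ_n = (τ₀μ₀ + (n/σ²)x̄)/τ_n.
Here τ₀ = 1/66.4 = 0.015060 and τ_data = 7/101.1 = 0.069238, so τ_n = 0.084298.
Rearranging for μ₀: μ₀ = (μ_n·τ_n − τ_data·x̄)/τ₀ = (-3.1348·0.084298 − 0.069238·-5.1) / 0.015060 = 0.088856/0.015060 ≈ 5.9.

μ₀ = 5.9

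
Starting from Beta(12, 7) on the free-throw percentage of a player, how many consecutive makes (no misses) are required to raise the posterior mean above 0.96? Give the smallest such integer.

After k makes and 0 misses the posterior is Beta(12+k, 7), with mean (12+k)/(12+7+k).
Set (12+k)/(19+k) > 0.96 and solve: k > (0.96·19 − 12)/(1 − 0.96) = 156.000.
The smallest integer exceeding 156.000 is 157.

k = 157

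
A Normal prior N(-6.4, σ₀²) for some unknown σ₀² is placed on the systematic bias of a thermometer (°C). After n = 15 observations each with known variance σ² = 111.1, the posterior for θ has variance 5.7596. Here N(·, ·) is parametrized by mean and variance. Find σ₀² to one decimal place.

Posterior precision equals prior precision plus data precision: 1/σ_n² = 1/σ₀² + n/σ².
So 1/σ₀² = 1/5.7596 − 15/111.1 = 0.173623 − 0.135014 = 0.038609.
Hence σ₀² = 1/0.038609 ≈ 25.9.

σ₀² = 25.9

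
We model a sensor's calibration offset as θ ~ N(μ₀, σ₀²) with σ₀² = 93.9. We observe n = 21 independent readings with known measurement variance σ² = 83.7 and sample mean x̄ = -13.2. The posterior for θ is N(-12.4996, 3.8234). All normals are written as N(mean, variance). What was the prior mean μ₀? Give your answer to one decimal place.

The posterior mean is a precision-weighted average: μ_n = (τ₀μ₀ + τ_data·x̄)/(τ₀+τ_data), with τ₀=1/σ₀² and τ_data=n/σ².
Here τ₀ = 1/93.9 = 0.010650 and τ_data = 21/83.7 = 0.250896, so τ_n = 0.261546.
Rearranging for μ₀: μ₀ = (μ_n·τ_n − τ_data·x̄)/τ₀ = (-12.4996·0.261546 − 0.250896·-13.2) / 0.010650 = 0.042607/0.010650 ≈ 4.0.

μ₀ = 4.0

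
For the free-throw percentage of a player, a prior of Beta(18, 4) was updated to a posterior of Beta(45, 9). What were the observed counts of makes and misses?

27 makes and 5 misses

Beta is conjugate to the binomial likelihood: posterior = Beta(a+s, b+f).
Match parameters: s=45−18=27, f=9−4=5.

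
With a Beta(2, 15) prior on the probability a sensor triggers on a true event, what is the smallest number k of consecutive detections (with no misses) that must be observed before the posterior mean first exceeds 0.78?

k = 52

After k detections and 0 misses the posterior is Beta(2+k, 15), with mean (2+k)/(2+15+k).
Set (2+k)/(17+k) > 0.78 and solve: k > (0.78·17 − 2)/(1 − 0.78) = 51.182.
The smallest integer exceeding 51.182 is 52.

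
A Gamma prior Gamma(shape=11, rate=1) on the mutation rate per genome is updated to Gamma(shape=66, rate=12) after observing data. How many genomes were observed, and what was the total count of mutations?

A Gamma(α, β) prior (rate parametrization) on a Poisson rate with n observations summing to S gives posterior Gamma(α+S, β+n).
Matching: Σxᵢ = 66 − 11 = 55 and n = 12 − 1 = 11.

n = 11 genomes with total 55 mutations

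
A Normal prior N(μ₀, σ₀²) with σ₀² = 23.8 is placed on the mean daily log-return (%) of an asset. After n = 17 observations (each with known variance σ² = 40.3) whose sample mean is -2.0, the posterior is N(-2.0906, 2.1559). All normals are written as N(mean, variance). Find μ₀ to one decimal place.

μ₀ = -3.0

With known observation variance, the Normal–Normal posterior has precision τ_n = τ₀ + n/σ² and mean μ_n = (τ₀μ₀ + (n/σ²)x̄)/τ_n.
Here τ₀ = 1/23.8 = 0.042017 and τ_data = 17/40.3 = 0.421836, so τ_n = 0.463853.
Rearranging for μ₀: μ₀ = (μ_n·τ_n − τ_data·x̄)/τ₀ = (-2.0906·0.463853 − 0.421836·-2.0) / 0.042017 = -0.126059/0.042017 ≈ -3.0.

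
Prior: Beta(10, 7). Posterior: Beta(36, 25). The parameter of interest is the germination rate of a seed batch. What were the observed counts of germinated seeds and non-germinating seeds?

26 germinated seeds and 18 non-germinating seeds

Under Beta–binomial conjugacy the posterior parameters are (α+s, β+f).
So s = 36 − 10 = 26 and f = 25 − 7 = 18.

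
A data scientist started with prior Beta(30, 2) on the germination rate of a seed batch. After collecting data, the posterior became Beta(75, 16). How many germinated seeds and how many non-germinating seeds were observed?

45 germinated seeds and 14 non-germinating seeds

Beta is conjugate to the binomial likelihood: posterior = Beta(α+s, β+f).
So s = 75 − 30 = 45 and f = 16 − 2 = 14.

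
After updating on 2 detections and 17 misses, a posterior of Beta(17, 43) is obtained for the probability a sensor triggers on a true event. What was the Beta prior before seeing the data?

Beta(15, 26)

A Beta(a, b) prior with s successes and f failures in binomial data gives a Beta(a+s, b+f) posterior.
Subtract the data counts: 17−2=15, 43−17=26.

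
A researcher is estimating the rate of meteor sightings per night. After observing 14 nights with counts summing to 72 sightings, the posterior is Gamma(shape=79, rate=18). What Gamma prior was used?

Gamma(shape=7, rate=4)

A Gamma(α, β) prior (rate parametrization) on a Poisson rate with n observations summing to S gives posterior Gamma(α+S, β+n).
So α = 79 − 72 = 7 and β = 18 − 14 = 4.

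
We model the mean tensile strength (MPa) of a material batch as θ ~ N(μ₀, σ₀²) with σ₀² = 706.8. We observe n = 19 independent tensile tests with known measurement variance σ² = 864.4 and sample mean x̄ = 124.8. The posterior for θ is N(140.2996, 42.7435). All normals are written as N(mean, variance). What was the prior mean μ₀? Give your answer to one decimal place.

μ₀ = 381.1

With known observation variance, the Normal–Normal posterior has precision τ_n = τ₀ + n/σ² and mean μ_n = (τ₀μ₀ + (n/σ²)x̄)/τ_n.
Here τ₀ = 1/706.8 = 0.001415 and τ_data = 19/864.4 = 0.021981, so τ_n = 0.023396.
Rearranging for μ₀: μ₀ = (μ_n·τ_n − τ_data·x̄)/τ₀ = (140.2996·0.023396 − 0.021981·124.8) / 0.001415 = 0.539221/0.001415 ≈ 381.1.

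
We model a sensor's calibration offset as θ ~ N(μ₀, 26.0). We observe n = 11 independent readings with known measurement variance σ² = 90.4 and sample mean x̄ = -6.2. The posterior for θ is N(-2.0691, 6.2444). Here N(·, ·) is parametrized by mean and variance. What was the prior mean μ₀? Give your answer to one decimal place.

With known observation variance, the Normal–Normal posterior has precision τ_n = τ₀ + n/σ² and mean μ_n = (τ₀μ₀ + (n/σ²)x̄)/τ_n.
Here τ₀ = 1/26.0 = 0.038462 and τ_data = 11/90.4 = 0.121681, so τ_n = 0.160143.
Rearranging for μ₀: μ₀ = (μ_n·τ_n − τ_data·x̄)/τ₀ = (-2.0691·0.160143 − 0.121681·-6.2) / 0.038462 = 0.423070/0.038462 ≈ 11.0.

μ₀ = 11.0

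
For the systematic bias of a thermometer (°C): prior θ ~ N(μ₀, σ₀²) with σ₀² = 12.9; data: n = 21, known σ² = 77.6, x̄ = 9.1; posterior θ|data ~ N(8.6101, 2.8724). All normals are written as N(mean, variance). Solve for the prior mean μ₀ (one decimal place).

μ₀ = 6.9

The posterior mean is a precision-weighted average: μ_n = (τ₀μ₀ + τ_data·x̄)/(τ₀+τ_data), with τ₀=1/σ₀² and τ_data=n/σ².
Here τ₀ = 1/12.9 = 0.077519 and τ_data = 21/77.6 = 0.270619, so τ_n = 0.348138.
Rearranging for μ₀: μ₀ = (μ_n·τ_n − τ_data·x̄)/τ₀ = (8.6101·0.348138 − 0.270619·9.1) / 0.077519 = 0.534870/0.077519 ≈ 6.9.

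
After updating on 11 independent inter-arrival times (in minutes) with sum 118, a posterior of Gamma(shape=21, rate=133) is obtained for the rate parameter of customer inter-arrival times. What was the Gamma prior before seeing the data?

For an exponential likelihood with a Gamma(α, β) prior on the rate, n observations with total T give posterior Gamma(α+n, β+T).
So α = 21 − 11 = 10 and β = 133 − 118 = 15.

Gamma(shape=10, rate=15)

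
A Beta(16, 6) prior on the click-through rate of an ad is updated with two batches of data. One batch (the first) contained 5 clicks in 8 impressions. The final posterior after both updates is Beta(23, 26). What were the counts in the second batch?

2 clicks and 17 non-clicks

Because Beta–binomial updating is additive in the counts, the combined data contributed (α_post−α_prior, β_post−β_prior) successes and failures.
Total across both batches: 23−16=7 clicks, 26−6=20 non-clicks.
Subtract the first batch: 7−5=2 clicks and 20−3=17 non-clicks.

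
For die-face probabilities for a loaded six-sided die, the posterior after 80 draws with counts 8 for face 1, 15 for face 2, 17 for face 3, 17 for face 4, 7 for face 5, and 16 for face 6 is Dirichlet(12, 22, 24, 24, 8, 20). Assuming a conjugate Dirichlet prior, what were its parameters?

Dirichlet(4, 7, 7, 7, 1, 4)

For a Dirichlet(α) prior with multinomial counts c, the posterior is Dirichlet(α + c) componentwise.
Subtract each count from the matching posterior parameter: 12−8=4, 22−15=7, 24−17=7, 24−17=7, 8−7=1, 20−16=4.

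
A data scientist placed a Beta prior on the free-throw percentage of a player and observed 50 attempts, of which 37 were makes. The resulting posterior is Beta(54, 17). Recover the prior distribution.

Beta(17, 4)

A Beta(a, b) prior with s successes and f failures in binomial data gives a Beta(a+s, b+f) posterior.
So a = 54 − 37 = 17 and b = 17 − 13 = 4.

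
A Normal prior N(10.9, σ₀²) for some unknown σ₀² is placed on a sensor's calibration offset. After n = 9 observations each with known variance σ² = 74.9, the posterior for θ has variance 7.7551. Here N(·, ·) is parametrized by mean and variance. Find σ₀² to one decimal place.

Posterior precision equals prior precision plus data precision: 1/σ_n² = 1/σ₀² + n/σ².
So 1/σ₀² = 1/7.7551 − 9/74.9 = 0.128947 − 0.120160 = 0.008787.
Hence σ₀² = 1/0.008787 ≈ 113.8.

σ₀² = 113.8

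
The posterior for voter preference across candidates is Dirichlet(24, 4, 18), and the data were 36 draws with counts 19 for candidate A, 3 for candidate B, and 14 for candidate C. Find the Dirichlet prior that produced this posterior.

For a Dirichlet(α) prior with multinomial counts c, the posterior is Dirichlet(α + c) componentwise.
Subtract each count from the matching posterior parameter: 24−19=5, 4−3=1, 18−14=4.

Dirichlet(5, 1, 4)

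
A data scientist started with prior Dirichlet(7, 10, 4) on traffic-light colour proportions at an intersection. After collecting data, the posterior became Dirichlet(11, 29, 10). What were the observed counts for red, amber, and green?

counts (4, 19, 6)

For a Dirichlet(α) prior with multinomial counts c, the posterior is Dirichlet(α + c) componentwise.
Counts are posterior − prior componentwise: 11−7=4, 29−10=19, 10−4=6.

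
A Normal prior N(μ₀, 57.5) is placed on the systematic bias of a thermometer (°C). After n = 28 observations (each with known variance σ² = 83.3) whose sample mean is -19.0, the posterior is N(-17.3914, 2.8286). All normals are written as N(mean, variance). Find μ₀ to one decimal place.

The posterior mean is a precision-weighted average: μ_n = (τ₀μ₀ + τ_data·x̄)/(τ₀+τ_data), with τ₀=1/σ₀² and τ_data=n/σ².
Here τ₀ = 1/57.5 = 0.017391 and τ_data = 28/83.3 = 0.336134, so τ_n = 0.353525.
Rearranging for μ₀: μ₀ = (μ_n·τ_n − τ_data·x̄)/τ₀ = (-17.3914·0.353525 − 0.336134·-19.0) / 0.017391 = 0.238251/0.017391 ≈ 13.7.

μ₀ = 13.7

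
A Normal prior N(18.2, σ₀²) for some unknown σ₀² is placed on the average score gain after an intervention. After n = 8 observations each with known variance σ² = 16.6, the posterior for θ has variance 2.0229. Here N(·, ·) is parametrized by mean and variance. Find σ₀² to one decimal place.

Posterior precision equals prior precision plus data precision: 1/σ_n² = 1/σ₀² + n/σ².
So 1/σ₀² = 1/2.0229 − 8/16.6 = 0.494340 − 0.481928 = 0.012412.
Hence σ₀² = 1/0.012412 ≈ 80.6.

σ₀² = 80.6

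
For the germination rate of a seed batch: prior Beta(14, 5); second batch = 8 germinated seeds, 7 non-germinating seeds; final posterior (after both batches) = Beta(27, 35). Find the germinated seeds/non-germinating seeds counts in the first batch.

Because Beta–binomial updating is additive in the counts, the combined data contributed (α_post−α_prior, β_post−β_prior) successes and failures.
Total across both batches: 27−14=13 germinated seeds, 35−5=30 non-germinating seeds.
Subtract the second batch: 13−8=5 germinated seeds and 30−7=23 non-germinating seeds.

5 germinated seeds and 23 non-germinating seeds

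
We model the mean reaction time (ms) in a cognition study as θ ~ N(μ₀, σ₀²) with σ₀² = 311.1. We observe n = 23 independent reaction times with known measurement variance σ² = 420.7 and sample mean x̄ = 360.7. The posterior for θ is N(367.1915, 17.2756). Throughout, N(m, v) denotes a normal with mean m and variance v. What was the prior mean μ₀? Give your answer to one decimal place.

μ₀ = 477.6

The posterior mean is a precision-weighted average: μ_n = (τ₀μ₀ + τ_data·x̄)/(τ₀+τ_data), with τ₀=1/σ₀² and τ_data=n/σ².
Here τ₀ = 1/311.1 = 0.003214 and τ_data = 23/420.7 = 0.054671, so τ_n = 0.057885.
Rearranging for μ₀: μ₀ = (μ_n·τ_n − τ_data·x̄)/τ₀ = (367.1915·0.057885 − 0.054671·360.7) / 0.003214 = 1.535050/0.003214 ≈ 477.6.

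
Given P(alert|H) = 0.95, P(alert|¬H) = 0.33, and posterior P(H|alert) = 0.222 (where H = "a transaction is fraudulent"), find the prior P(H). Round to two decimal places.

P(H) = 0.09

In odds form, posterior odds = prior odds × likelihood ratio, so prior odds = posterior odds ÷ LR.
Posterior odds = 0.222/(1−0.222) = 0.2853. LR = 0.95/0.33 = 2.8788.
Prior odds = 0.2853/2.8788 = 0.0991, so P(H) = 0.0991/(1+0.0991) ≈ 0.09.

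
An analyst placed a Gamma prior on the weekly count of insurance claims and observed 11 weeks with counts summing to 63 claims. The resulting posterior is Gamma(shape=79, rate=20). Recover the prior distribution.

Gamma–Poisson conjugacy: posterior shape = α + Σxᵢ, posterior rate = β + n.
So α = 79 − 63 = 16 and β = 20 − 11 = 9.

Gamma(shape=16, rate=9)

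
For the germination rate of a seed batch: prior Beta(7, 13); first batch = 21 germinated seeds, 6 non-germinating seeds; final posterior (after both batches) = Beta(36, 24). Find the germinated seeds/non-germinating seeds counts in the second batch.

Because Beta–binomial updating is additive in the counts, the combined data contributed (α_post−α_prior, β_post−β_prior) successes and failures.
Total across both batches: 36−7=29 germinated seeds, 24−13=11 non-germinating seeds.
Subtract the first batch: 29−21=8 germinated seeds and 11−6=5 non-germinating seeds.

8 germinated seeds and 5 non-germinating seeds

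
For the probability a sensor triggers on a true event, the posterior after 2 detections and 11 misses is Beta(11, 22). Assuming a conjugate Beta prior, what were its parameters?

Under Beta–binomial conjugacy the posterior parameters are (α+s, β+f).
Subtract the data counts: 11−2=9, 22−11=11.

Beta(9, 11)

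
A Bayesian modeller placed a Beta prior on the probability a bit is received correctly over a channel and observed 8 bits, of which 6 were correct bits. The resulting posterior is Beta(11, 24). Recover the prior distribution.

Beta is conjugate to the binomial likelihood: posterior = Beta(α+s, β+f).
Subtract the data counts: 11−6=5, 24−2=22.

Beta(5, 22)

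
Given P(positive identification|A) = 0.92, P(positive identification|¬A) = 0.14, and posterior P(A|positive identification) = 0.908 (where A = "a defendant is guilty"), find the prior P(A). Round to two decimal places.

P(A) = 0.60

Bayes' rule in odds form gives O(A|E) = O(A)·[P(E|A)/P(E|¬A)], hence O(A) = O(A|E)/LR.
Posterior odds = 0.908/(1−0.908) = 9.8696. LR = 0.92/0.14 = 6.5714.
Prior odds = 9.8696/6.5714 = 1.5019, so P(A) = 1.5019/(1+1.5019) ≈ 0.60.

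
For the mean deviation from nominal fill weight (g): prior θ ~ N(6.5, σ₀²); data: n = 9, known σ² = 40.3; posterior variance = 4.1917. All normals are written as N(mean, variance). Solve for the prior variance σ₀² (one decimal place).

σ₀² = 65.6

For the Normal–Normal model with known σ², precisions add: τ_n = τ₀ + n/σ².
So 1/σ₀² = 1/4.1917 − 9/40.3 = 0.238567 − 0.223325 = 0.015242.
Hence σ₀² = 1/0.015242 ≈ 65.6.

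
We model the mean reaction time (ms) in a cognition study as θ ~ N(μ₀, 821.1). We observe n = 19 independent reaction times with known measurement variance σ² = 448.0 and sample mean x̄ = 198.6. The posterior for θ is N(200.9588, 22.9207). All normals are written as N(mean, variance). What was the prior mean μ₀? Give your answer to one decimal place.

μ₀ = 283.1

The posterior mean is a precision-weighted average: μ_n = (τ₀μ₀ + τ_data·x̄)/(τ₀+τ_data), with τ₀=1/σ₀² and τ_data=n/σ².
Here τ₀ = 1/821.1 = 0.001218 and τ_data = 19/448.0 = 0.042411, so τ_n = 0.043629.
Rearranging for μ₀: μ₀ = (μ_n·τ_n − τ_data·x̄)/τ₀ = (200.9588·0.043629 − 0.042411·198.6) / 0.001218 = 0.344807/0.001218 ≈ 283.1.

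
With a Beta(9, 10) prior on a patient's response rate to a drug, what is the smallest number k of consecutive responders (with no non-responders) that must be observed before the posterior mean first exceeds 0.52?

After k responders and 0 non-responders the posterior is Beta(9+k, 10), with mean (9+k)/(9+10+k).
Set (9+k)/(19+k) > 0.52 and solve: k > (0.52·19 − 9)/(1 − 0.52) = 1.833.
The smallest integer exceeding 1.833 is 2, and checking k=2: (11)/(21) = 0.5238 > 0.52.

k = 2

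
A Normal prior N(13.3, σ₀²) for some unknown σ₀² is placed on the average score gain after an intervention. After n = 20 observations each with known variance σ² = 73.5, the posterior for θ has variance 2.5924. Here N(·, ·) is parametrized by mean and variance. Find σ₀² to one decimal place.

σ₀² = 8.8

For the Normal–Normal model with known σ², precisions add: τ_n = τ₀ + n/σ².
So 1/σ₀² = 1/2.5924 − 20/73.5 = 0.385743 − 0.272109 = 0.113634.
Hence σ₀² = 1/0.113634 ≈ 8.8.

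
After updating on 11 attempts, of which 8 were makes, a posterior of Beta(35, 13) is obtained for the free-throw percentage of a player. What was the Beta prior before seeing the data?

Beta is conjugate to the binomial likelihood: posterior = Beta(a+s, b+f).
Subtract the data counts: 35−8=27, 13−3=10.

Beta(27, 10)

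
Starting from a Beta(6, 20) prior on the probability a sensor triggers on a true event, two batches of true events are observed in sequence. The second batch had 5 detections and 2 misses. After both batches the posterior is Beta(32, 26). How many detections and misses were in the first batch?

Because Beta–binomial updating is additive in the counts, the combined data contributed (α_post−α_prior, β_post−β_prior) successes and failures.
Total across both batches: 32−6=26 detections, 26−20=6 misses.
Subtract the second batch: 26−5=21 detections and 6−2=4 misses.

21 detections and 4 misses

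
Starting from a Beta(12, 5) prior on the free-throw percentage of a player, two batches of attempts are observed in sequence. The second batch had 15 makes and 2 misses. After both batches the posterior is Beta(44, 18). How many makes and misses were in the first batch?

17 makes and 11 misses

Because Beta–binomial updating is additive in the counts, the combined data contributed (α_post−α_prior, β_post−β_prior) successes and failures.
Total across both batches: 44−12=32 makes, 18−5=13 misses.
Subtract the second batch: 32−15=17 makes and 13−2=11 misses.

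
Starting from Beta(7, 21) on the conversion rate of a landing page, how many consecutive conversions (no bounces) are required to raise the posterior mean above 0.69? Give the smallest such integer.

After k conversions and 0 bounces the posterior is Beta(7+k, 21), with mean (7+k)/(7+21+k).
Set (7+k)/(28+k) > 0.69 and solve: k > (0.69·28 − 7)/(1 − 0.69) = 39.742.
The smallest integer exceeding 39.742 is 40.

k = 40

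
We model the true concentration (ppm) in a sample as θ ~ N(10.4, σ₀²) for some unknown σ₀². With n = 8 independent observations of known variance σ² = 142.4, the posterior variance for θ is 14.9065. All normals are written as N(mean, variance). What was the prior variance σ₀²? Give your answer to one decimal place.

σ₀² = 91.7

Posterior precision equals prior precision plus data precision: 1/σ_n² = 1/σ₀² + n/σ².
So 1/σ₀² = 1/14.9065 − 8/142.4 = 0.067085 − 0.056180 = 0.010905.
Hence σ₀² = 1/0.010905 ≈ 91.7.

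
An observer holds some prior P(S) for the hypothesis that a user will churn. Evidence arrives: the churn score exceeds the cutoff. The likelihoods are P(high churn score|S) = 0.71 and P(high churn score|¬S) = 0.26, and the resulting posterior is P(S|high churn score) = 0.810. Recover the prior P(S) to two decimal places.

P(S) = 0.61

In odds form, posterior odds = prior odds × likelihood ratio, so prior odds = posterior odds ÷ LR.
Posterior odds = 0.810/(1−0.810) = 4.2632. LR = 0.71/0.26 = 2.7308.
Prior odds = 4.2632/2.7308 = 1.5612, so P(S) = 1.5612/(1+1.5612) ≈ 0.61.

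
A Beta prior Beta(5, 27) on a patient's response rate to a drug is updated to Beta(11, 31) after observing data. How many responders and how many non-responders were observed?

6 responders and 4 non-responders

Beta is conjugate to the binomial likelihood: posterior = Beta(a+s, b+f).
Match parameters: s=11−5=6, f=31−27=4.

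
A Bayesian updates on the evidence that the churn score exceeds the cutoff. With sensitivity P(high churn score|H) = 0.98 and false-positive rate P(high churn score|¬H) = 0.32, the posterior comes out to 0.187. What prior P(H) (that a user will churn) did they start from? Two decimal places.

P(H) = 0.07

Bayes' rule in odds form gives O(H|E) = O(H)·[P(E|H)/P(E|¬H)], hence O(H) = O(H|E)/LR.
Posterior odds = 0.187/(1−0.187) = 0.2300. LR = 0.98/0.32 = 3.0625.
Prior odds = 0.2300/3.0625 = 0.0751, so P(H) = 0.0751/(1+0.0751) ≈ 0.07.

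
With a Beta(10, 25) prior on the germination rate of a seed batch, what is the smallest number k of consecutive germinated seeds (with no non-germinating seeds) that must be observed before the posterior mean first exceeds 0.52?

After k germinated seeds and 0 non-germinating seeds the posterior is Beta(10+k, 25), with mean (10+k)/(10+25+k).
Set (10+k)/(35+k) > 0.52 and solve: k > (0.52·35 − 10)/(1 − 0.52) = 17.083.
The smallest integer exceeding 17.083 is 18, and checking k=18: (28)/(53) = 0.5283 > 0.52.

k = 18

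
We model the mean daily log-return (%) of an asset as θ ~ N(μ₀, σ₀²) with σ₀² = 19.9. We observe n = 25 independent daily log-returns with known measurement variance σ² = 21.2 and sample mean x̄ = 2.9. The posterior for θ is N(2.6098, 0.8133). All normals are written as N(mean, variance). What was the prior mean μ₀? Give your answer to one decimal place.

μ₀ = -4.2

The posterior mean is a precision-weighted average: μ_n = (τ₀μ₀ + τ_data·x̄)/(τ₀+τ_data), with τ₀=1/σ₀² and τ_data=n/σ².
Here τ₀ = 1/19.9 = 0.050251 and τ_data = 25/21.2 = 1.179245, so τ_n = 1.229496.
Rearranging for μ₀: μ₀ = (μ_n·τ_n − τ_data·x̄)/τ₀ = (2.6098·1.229496 − 1.179245·2.9) / 0.050251 = -0.211072/0.050251 ≈ -4.2.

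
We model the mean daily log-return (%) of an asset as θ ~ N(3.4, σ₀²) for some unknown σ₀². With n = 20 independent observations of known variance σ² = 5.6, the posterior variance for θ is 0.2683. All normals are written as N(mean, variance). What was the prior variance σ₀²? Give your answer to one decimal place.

Posterior precision equals prior precision plus data precision: 1/σ_n² = 1/σ₀² + n/σ².
So 1/σ₀² = 1/0.2683 − 20/5.6 = 3.727171 − 3.571429 = 0.155742.
Hence σ₀² = 1/0.155742 ≈ 6.4.

σ₀² = 6.4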